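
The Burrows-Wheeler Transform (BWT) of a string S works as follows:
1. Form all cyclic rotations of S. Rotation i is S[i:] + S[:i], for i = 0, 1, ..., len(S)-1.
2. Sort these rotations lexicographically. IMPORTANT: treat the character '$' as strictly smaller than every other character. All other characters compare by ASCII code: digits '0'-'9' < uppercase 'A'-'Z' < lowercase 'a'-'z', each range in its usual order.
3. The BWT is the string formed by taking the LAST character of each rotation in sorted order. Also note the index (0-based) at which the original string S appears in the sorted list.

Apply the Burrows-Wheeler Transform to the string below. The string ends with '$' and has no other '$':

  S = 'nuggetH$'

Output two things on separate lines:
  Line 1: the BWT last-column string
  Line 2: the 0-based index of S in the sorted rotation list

Answer: Htggu$en
5

Derivation:
All 8 rotations (rotation i = S[i:]+S[:i]):
  rot[0] = nuggetH$
  rot[1] = uggetH$n
  rot[2] = ggetH$nu
  rot[3] = getH$nug
  rot[4] = etH$nugg
  rot[5] = tH$nugge
  rot[6] = H$nugget
  rot[7] = $nuggetH
Sorted (with $ < everything):
  sorted[0] = $nuggetH  (last char: 'H')
  sorted[1] = H$nugget  (last char: 't')
  sorted[2] = etH$nugg  (last char: 'g')
  sorted[3] = getH$nug  (last char: 'g')
  sorted[4] = ggetH$nu  (last char: 'u')
  sorted[5] = nuggetH$  (last char: '$')
  sorted[6] = tH$nugge  (last char: 'e')
  sorted[7] = uggetH$n  (last char: 'n')
Last column: Htggu$en
Original string S is at sorted index 5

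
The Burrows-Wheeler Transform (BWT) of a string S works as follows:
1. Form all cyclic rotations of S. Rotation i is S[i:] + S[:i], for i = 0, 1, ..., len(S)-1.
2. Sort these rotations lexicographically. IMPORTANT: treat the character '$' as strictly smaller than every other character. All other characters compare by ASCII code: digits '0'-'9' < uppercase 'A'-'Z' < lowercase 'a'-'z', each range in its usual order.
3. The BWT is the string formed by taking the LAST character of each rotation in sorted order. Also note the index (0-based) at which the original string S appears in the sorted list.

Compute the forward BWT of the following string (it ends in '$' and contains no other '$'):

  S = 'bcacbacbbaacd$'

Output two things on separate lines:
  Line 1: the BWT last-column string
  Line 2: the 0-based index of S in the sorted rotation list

Answer: dbcbabcc$baaac
8

Derivation:
All 14 rotations (rotation i = S[i:]+S[:i]):
  rot[0] = bcacbacbbaacd$
  rot[1] = cacbacbbaacd$b
  rot[2] = acbacbbaacd$bc
  rot[3] = cbacbbaacd$bca
  rot[4] = bacbbaacd$bcac
  rot[5] = acbbaacd$bcacb
  rot[6] = cbbaacd$bcacba
  rot[7] = bbaacd$bcacbac
  rot[8] = baacd$bcacbacb
  rot[9] = aacd$bcacbacbb
  rot[10] = acd$bcacbacbba
  rot[11] = cd$bcacbacbbaa
  rot[12] = d$bcacbacbbaac
  rot[13] = $bcacbacbbaacd
Sorted (with $ < everything):
  sorted[0] = $bcacbacbbaacd  (last char: 'd')
  sorted[1] = aacd$bcacbacbb  (last char: 'b')
  sorted[2] = acbacbbaacd$bc  (last char: 'c')
  sorted[3] = acbbaacd$bcacb  (last char: 'b')
  sorted[4] = acd$bcacbacbba  (last char: 'a')
  sorted[5] = baacd$bcacbacb  (last char: 'b')
  sorted[6] = bacbbaacd$bcac  (last char: 'c')
  sorted[7] = bbaacd$bcacbac  (last char: 'c')
  sorted[8] = bcacbacbbaacd$  (last char: '$')
  sorted[9] = cacbacbbaacd$b  (last char: 'b')
  sorted[10] = cbacbbaacd$bca  (last char: 'a')
  sorted[11] = cbbaacd$bcacba  (last char: 'a')
  sorted[12] = cd$bcacbacbbaa  (last char: 'a')
  sorted[13] = d$bcacbacbbaac  (last char: 'c')
Last column: dbcbabcc$baaac
Original string S is at sorted index 8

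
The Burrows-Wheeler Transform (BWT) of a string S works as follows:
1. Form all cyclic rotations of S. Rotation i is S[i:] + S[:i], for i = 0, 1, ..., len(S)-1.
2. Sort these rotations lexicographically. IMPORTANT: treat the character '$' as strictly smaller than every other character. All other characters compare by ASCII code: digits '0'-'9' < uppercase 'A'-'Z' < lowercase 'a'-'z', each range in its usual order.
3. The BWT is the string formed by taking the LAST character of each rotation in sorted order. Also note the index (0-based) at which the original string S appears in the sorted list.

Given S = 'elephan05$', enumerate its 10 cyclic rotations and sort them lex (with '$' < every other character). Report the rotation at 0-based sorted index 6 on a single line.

Answer: han05$elep

Derivation:
All 10 rotations (rotation i = S[i:]+S[:i]):
  rot[0] = elephan05$
  rot[1] = lephan05$e
  rot[2] = ephan05$el
  rot[3] = phan05$ele
  rot[4] = han05$elep
  rot[5] = an05$eleph
  rot[6] = n05$elepha
  rot[7] = 05$elephan
  rot[8] = 5$elephan0
  rot[9] = $elephan05
Sorted (with $ < everything):
  sorted[0] = $elephan05
  sorted[1] = 05$elephan
  sorted[2] = 5$elephan0
  sorted[3] = an05$eleph
  sorted[4] = elephan05$
  sorted[5] = ephan05$el
  sorted[6] = han05$elep
  sorted[7] = lephan05$e
  sorted[8] = n05$elepha
  sorted[9] = phan05$ele
sorted[6] = han05$elep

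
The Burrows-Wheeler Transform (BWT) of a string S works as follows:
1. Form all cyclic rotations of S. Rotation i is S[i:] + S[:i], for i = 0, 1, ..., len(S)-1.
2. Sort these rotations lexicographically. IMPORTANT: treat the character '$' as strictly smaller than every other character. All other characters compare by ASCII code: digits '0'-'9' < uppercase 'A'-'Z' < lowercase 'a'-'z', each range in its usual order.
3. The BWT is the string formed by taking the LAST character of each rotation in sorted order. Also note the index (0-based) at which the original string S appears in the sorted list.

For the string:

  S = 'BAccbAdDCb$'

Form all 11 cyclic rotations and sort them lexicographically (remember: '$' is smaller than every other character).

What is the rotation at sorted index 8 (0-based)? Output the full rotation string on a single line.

Answer: cbAdDCb$BAc

Derivation:
All 11 rotations (rotation i = S[i:]+S[:i]):
  rot[0] = BAccbAdDCb$
  rot[1] = AccbAdDCb$B
  rot[2] = ccbAdDCb$BA
  rot[3] = cbAdDCb$BAc
  rot[4] = bAdDCb$BAcc
  rot[5] = AdDCb$BAccb
  rot[6] = dDCb$BAccbA
  rot[7] = DCb$BAccbAd
  rot[8] = Cb$BAccbAdD
  rot[9] = b$BAccbAdDC
  rot[10] = $BAccbAdDCb
Sorted (with $ < everything):
  sorted[0] = $BAccbAdDCb
  sorted[1] = AccbAdDCb$B
  sorted[2] = AdDCb$BAccb
  sorted[3] = BAccbAdDCb$
  sorted[4] = Cb$BAccbAdD
  sorted[5] = DCb$BAccbAd
  sorted[6] = b$BAccbAdDC
  sorted[7] = bAdDCb$BAcc
  sorted[8] = cbAdDCb$BAc
  sorted[9] = ccbAdDCb$BA
  sorted[10] = dDCb$BAccbA
sorted[8] = cbAdDCb$BAc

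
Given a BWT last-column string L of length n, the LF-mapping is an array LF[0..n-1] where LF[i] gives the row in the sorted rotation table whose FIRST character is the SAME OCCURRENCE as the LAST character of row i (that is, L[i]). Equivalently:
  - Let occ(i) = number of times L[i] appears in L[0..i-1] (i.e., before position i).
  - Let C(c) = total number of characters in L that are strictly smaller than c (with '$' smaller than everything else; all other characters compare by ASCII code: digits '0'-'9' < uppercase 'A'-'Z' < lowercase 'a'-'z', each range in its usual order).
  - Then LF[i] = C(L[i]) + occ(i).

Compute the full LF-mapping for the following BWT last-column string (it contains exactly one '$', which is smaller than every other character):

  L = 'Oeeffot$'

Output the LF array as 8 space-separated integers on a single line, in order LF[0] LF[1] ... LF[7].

Char counts: '$':1, 'O':1, 'e':2, 'f':2, 'o':1, 't':1
C (first-col start): C('$')=0, C('O')=1, C('e')=2, C('f')=4, C('o')=6, C('t')=7
L[0]='O': occ=0, LF[0]=C('O')+0=1+0=1
L[1]='e': occ=0, LF[1]=C('e')+0=2+0=2
L[2]='e': occ=1, LF[2]=C('e')+1=2+1=3
L[3]='f': occ=0, LF[3]=C('f')+0=4+0=4
L[4]='f': occ=1, LF[4]=C('f')+1=4+1=5
L[5]='o': occ=0, LF[5]=C('o')+0=6+0=6
L[6]='t': occ=0, LF[6]=C('t')+0=7+0=7
L[7]='$': occ=0, LF[7]=C('$')+0=0+0=0

Answer: 1 2 3 4 5 6 7 0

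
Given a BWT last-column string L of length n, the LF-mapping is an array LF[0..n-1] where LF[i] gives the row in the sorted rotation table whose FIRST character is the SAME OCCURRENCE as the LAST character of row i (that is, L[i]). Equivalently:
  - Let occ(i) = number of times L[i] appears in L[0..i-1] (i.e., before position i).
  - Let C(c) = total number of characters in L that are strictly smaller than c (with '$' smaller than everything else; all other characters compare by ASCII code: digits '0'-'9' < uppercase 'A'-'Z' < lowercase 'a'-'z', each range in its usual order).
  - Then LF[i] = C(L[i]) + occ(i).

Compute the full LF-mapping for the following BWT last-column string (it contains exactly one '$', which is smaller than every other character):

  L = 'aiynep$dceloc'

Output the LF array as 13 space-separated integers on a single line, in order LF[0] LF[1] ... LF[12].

Answer: 1 7 12 9 5 11 0 4 2 6 8 10 3

Derivation:
Char counts: '$':1, 'a':1, 'c':2, 'd':1, 'e':2, 'i':1, 'l':1, 'n':1, 'o':1, 'p':1, 'y':1
C (first-col start): C('$')=0, C('a')=1, C('c')=2, C('d')=4, C('e')=5, C('i')=7, C('l')=8, C('n')=9, C('o')=10, C('p')=11, C('y')=12
L[0]='a': occ=0, LF[0]=C('a')+0=1+0=1
L[1]='i': occ=0, LF[1]=C('i')+0=7+0=7
L[2]='y': occ=0, LF[2]=C('y')+0=12+0=12
L[3]='n': occ=0, LF[3]=C('n')+0=9+0=9
L[4]='e': occ=0, LF[4]=C('e')+0=5+0=5
L[5]='p': occ=0, LF[5]=C('p')+0=11+0=11
L[6]='$': occ=0, LF[6]=C('$')+0=0+0=0
L[7]='d': occ=0, LF[7]=C('d')+0=4+0=4
L[8]='c': occ=0, LF[8]=C('c')+0=2+0=2
L[9]='e': occ=1, LF[9]=C('e')+1=5+1=6
L[10]='l': occ=0, LF[10]=C('l')+0=8+0=8
L[11]='o': occ=0, LF[11]=C('o')+0=10+0=10
L[12]='c': occ=1, LF[12]=C('c')+1=2+1=3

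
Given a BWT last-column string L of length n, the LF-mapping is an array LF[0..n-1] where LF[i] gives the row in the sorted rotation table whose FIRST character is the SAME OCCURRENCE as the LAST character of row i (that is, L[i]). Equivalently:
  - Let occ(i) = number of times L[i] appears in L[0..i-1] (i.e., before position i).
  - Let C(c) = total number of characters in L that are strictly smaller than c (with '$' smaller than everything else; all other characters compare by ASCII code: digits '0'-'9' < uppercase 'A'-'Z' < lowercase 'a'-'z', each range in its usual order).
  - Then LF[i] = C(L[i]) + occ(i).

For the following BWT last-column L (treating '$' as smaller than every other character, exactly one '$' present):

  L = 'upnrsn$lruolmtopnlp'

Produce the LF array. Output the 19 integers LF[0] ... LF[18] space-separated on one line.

Char counts: '$':1, 'l':3, 'm':1, 'n':3, 'o':2, 'p':3, 'r':2, 's':1, 't':1, 'u':2
C (first-col start): C('$')=0, C('l')=1, C('m')=4, C('n')=5, C('o')=8, C('p')=10, C('r')=13, C('s')=15, C('t')=16, C('u')=17
L[0]='u': occ=0, LF[0]=C('u')+0=17+0=17
L[1]='p': occ=0, LF[1]=C('p')+0=10+0=10
L[2]='n': occ=0, LF[2]=C('n')+0=5+0=5
L[3]='r': occ=0, LF[3]=C('r')+0=13+0=13
L[4]='s': occ=0, LF[4]=C('s')+0=15+0=15
L[5]='n': occ=1, LF[5]=C('n')+1=5+1=6
L[6]='$': occ=0, LF[6]=C('$')+0=0+0=0
L[7]='l': occ=0, LF[7]=C('l')+0=1+0=1
L[8]='r': occ=1, LF[8]=C('r')+1=13+1=14
L[9]='u': occ=1, LF[9]=C('u')+1=17+1=18
L[10]='o': occ=0, LF[10]=C('o')+0=8+0=8
L[11]='l': occ=1, LF[11]=C('l')+1=1+1=2
L[12]='m': occ=0, LF[12]=C('m')+0=4+0=4
L[13]='t': occ=0, LF[13]=C('t')+0=16+0=16
L[14]='o': occ=1, LF[14]=C('o')+1=8+1=9
L[15]='p': occ=1, LF[15]=C('p')+1=10+1=11
L[16]='n': occ=2, LF[16]=C('n')+2=5+2=7
L[17]='l': occ=2, LF[17]=C('l')+2=1+2=3
L[18]='p': occ=2, LF[18]=C('p')+2=10+2=12

Answer: 17 10 5 13 15 6 0 1 14 18 8 2 4 16 9 11 7 3 12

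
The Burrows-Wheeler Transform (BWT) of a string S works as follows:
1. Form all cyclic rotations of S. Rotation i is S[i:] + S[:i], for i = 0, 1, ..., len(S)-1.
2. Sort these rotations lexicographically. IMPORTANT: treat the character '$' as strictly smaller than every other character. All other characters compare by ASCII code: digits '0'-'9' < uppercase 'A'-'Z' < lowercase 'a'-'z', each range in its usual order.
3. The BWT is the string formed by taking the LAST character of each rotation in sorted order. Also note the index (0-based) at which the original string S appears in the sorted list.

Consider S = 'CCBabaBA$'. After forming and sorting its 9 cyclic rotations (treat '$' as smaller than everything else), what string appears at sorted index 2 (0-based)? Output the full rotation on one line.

Answer: BA$CCBaba

Derivation:
All 9 rotations (rotation i = S[i:]+S[:i]):
  rot[0] = CCBabaBA$
  rot[1] = CBabaBA$C
  rot[2] = BabaBA$CC
  rot[3] = abaBA$CCB
  rot[4] = baBA$CCBa
  rot[5] = aBA$CCBab
  rot[6] = BA$CCBaba
  rot[7] = A$CCBabaB
  rot[8] = $CCBabaBA
Sorted (with $ < everything):
  sorted[0] = $CCBabaBA
  sorted[1] = A$CCBabaB
  sorted[2] = BA$CCBaba
  sorted[3] = BabaBA$CC
  sorted[4] = CBabaBA$C
  sorted[5] = CCBabaBA$
  sorted[6] = aBA$CCBab
  sorted[7] = abaBA$CCB
  sorted[8] = baBA$CCBa
sorted[2] = BA$CCBaba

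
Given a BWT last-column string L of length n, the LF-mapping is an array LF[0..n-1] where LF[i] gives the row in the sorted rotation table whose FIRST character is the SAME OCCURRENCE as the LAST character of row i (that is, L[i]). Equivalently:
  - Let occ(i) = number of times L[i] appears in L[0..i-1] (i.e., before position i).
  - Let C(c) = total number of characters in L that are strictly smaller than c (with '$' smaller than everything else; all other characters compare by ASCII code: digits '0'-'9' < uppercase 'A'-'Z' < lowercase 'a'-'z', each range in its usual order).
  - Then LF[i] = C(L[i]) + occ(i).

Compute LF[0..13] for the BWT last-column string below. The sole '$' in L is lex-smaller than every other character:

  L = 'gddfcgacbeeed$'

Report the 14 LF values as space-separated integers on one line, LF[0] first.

Char counts: '$':1, 'a':1, 'b':1, 'c':2, 'd':3, 'e':3, 'f':1, 'g':2
C (first-col start): C('$')=0, C('a')=1, C('b')=2, C('c')=3, C('d')=5, C('e')=8, C('f')=11, C('g')=12
L[0]='g': occ=0, LF[0]=C('g')+0=12+0=12
L[1]='d': occ=0, LF[1]=C('d')+0=5+0=5
L[2]='d': occ=1, LF[2]=C('d')+1=5+1=6
L[3]='f': occ=0, LF[3]=C('f')+0=11+0=11
L[4]='c': occ=0, LF[4]=C('c')+0=3+0=3
L[5]='g': occ=1, LF[5]=C('g')+1=12+1=13
L[6]='a': occ=0, LF[6]=C('a')+0=1+0=1
L[7]='c': occ=1, LF[7]=C('c')+1=3+1=4
L[8]='b': occ=0, LF[8]=C('b')+0=2+0=2
L[9]='e': occ=0, LF[9]=C('e')+0=8+0=8
L[10]='e': occ=1, LF[10]=C('e')+1=8+1=9
L[11]='e': occ=2, LF[11]=C('e')+2=8+2=10
L[12]='d': occ=2, LF[12]=C('d')+2=5+2=7
L[13]='$': occ=0, LF[13]=C('$')+0=0+0=0

Answer: 12 5 6 11 3 13 1 4 2 8 9 10 7 0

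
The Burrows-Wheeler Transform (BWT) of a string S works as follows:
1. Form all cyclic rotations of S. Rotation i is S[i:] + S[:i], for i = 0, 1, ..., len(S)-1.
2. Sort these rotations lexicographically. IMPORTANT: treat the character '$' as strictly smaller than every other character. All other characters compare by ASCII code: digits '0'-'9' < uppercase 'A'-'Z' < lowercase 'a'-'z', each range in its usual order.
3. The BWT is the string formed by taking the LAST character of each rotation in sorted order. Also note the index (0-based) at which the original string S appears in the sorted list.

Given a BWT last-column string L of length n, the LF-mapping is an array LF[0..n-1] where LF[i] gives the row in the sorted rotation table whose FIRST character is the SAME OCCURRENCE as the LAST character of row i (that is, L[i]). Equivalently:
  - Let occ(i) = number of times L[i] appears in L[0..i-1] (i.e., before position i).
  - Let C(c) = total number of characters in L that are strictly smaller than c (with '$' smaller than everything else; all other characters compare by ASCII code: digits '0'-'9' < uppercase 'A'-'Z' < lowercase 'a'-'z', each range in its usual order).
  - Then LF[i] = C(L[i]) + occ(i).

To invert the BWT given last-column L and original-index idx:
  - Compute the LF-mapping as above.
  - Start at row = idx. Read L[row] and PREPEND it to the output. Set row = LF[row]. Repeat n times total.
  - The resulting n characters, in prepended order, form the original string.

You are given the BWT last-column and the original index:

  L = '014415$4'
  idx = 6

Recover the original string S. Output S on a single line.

Answer: 4541410$

Derivation:
LF mapping: 1 2 4 5 3 7 0 6
Walk LF starting at row 6, prepending L[row]:
  step 1: row=6, L[6]='$', prepend. Next row=LF[6]=0
  step 2: row=0, L[0]='0', prepend. Next row=LF[0]=1
  step 3: row=1, L[1]='1', prepend. Next row=LF[1]=2
  step 4: row=2, L[2]='4', prepend. Next row=LF[2]=4
  step 5: row=4, L[4]='1', prepend. Next row=LF[4]=3
  step 6: row=3, L[3]='4', prepend. Next row=LF[3]=5
  step 7: row=5, L[5]='5', prepend. Next row=LF[5]=7
  step 8: row=7, L[7]='4', prepend. Next row=LF[7]=6
Reversed output: 4541410$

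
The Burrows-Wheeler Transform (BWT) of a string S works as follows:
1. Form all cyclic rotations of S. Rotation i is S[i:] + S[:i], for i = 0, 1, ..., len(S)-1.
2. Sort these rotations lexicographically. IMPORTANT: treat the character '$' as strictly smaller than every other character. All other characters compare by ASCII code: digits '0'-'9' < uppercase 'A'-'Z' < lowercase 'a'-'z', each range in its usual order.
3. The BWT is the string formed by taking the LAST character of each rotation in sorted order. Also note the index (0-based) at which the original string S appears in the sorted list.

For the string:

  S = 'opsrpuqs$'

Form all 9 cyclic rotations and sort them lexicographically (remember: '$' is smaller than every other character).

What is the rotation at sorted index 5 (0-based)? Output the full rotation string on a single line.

All 9 rotations (rotation i = S[i:]+S[:i]):
  rot[0] = opsrpuqs$
  rot[1] = psrpuqs$o
  rot[2] = srpuqs$op
  rot[3] = rpuqs$ops
  rot[4] = puqs$opsr
  rot[5] = uqs$opsrp
  rot[6] = qs$opsrpu
  rot[7] = s$opsrpuq
  rot[8] = $opsrpuqs
Sorted (with $ < everything):
  sorted[0] = $opsrpuqs
  sorted[1] = opsrpuqs$
  sorted[2] = psrpuqs$o
  sorted[3] = puqs$opsr
  sorted[4] = qs$opsrpu
  sorted[5] = rpuqs$ops
  sorted[6] = s$opsrpuq
  sorted[7] = srpuqs$op
  sorted[8] = uqs$opsrp
sorted[5] = rpuqs$ops

Answer: rpuqs$ops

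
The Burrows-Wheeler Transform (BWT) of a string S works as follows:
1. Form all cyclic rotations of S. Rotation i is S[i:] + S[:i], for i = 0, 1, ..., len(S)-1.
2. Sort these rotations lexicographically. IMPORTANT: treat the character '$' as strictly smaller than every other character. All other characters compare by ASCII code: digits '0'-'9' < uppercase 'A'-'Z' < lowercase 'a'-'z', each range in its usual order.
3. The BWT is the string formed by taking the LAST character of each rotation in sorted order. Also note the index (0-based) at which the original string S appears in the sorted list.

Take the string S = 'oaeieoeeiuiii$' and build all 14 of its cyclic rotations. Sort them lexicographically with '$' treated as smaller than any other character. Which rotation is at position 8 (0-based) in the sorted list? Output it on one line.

Answer: ii$oaeieoeeiui

Derivation:
All 14 rotations (rotation i = S[i:]+S[:i]):
  rot[0] = oaeieoeeiuiii$
  rot[1] = aeieoeeiuiii$o
  rot[2] = eieoeeiuiii$oa
  rot[3] = ieoeeiuiii$oae
  rot[4] = eoeeiuiii$oaei
  rot[5] = oeeiuiii$oaeie
  rot[6] = eeiuiii$oaeieo
  rot[7] = eiuiii$oaeieoe
  rot[8] = iuiii$oaeieoee
  rot[9] = uiii$oaeieoeei
  rot[10] = iii$oaeieoeeiu
  rot[11] = ii$oaeieoeeiui
  rot[12] = i$oaeieoeeiuii
  rot[13] = $oaeieoeeiuiii
Sorted (with $ < everything):
  sorted[0] = $oaeieoeeiuiii
  sorted[1] = aeieoeeiuiii$o
  sorted[2] = eeiuiii$oaeieo
  sorted[3] = eieoeeiuiii$oa
  sorted[4] = eiuiii$oaeieoe
  sorted[5] = eoeeiuiii$oaei
  sorted[6] = i$oaeieoeeiuii
  sorted[7] = ieoeeiuiii$oae
  sorted[8] = ii$oaeieoeeiui
  sorted[9] = iii$oaeieoeeiu
  sorted[10] = iuiii$oaeieoee
  sorted[11] = oaeieoeeiuiii$
  sorted[12] = oeeiuiii$oaeie
  sorted[13] = uiii$oaeieoeei
sorted[8] = ii$oaeieoeeiui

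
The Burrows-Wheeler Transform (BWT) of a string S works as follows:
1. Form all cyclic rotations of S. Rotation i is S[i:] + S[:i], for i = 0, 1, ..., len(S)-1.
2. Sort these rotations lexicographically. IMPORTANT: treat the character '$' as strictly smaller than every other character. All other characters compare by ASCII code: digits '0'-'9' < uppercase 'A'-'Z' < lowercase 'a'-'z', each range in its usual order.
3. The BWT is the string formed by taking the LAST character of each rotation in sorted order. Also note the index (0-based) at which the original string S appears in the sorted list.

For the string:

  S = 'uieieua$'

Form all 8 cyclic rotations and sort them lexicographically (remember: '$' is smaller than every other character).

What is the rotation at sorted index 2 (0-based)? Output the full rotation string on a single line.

Answer: eieua$ui

Derivation:
All 8 rotations (rotation i = S[i:]+S[:i]):
  rot[0] = uieieua$
  rot[1] = ieieua$u
  rot[2] = eieua$ui
  rot[3] = ieua$uie
  rot[4] = eua$uiei
  rot[5] = ua$uieie
  rot[6] = a$uieieu
  rot[7] = $uieieua
Sorted (with $ < everything):
  sorted[0] = $uieieua
  sorted[1] = a$uieieu
  sorted[2] = eieua$ui
  sorted[3] = eua$uiei
  sorted[4] = ieieua$u
  sorted[5] = ieua$uie
  sorted[6] = ua$uieie
  sorted[7] = uieieua$
sorted[2] = eieua$ui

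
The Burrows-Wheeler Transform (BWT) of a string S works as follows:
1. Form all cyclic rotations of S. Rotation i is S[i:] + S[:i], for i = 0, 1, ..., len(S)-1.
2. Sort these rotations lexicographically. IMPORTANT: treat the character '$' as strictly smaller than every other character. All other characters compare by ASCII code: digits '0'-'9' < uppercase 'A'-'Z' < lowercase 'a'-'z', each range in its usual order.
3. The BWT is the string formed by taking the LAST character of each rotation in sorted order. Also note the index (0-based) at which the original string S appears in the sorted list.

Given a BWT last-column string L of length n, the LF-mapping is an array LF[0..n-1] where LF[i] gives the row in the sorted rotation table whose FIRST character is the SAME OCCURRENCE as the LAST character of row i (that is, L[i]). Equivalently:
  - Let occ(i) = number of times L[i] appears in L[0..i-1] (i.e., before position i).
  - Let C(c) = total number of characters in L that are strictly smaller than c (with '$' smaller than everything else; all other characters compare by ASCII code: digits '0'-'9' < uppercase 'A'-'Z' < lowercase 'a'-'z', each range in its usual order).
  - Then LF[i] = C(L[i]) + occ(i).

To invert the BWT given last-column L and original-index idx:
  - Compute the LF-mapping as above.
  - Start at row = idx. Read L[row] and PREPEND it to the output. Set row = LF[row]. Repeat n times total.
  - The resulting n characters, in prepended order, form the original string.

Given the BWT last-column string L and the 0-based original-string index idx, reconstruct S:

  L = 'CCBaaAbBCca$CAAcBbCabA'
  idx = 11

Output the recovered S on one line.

Answer: CCbbBBabcCABAaAaAcaCC$

Derivation:
LF mapping: 8 9 5 13 14 1 17 6 10 20 15 0 11 2 3 21 7 18 12 16 19 4
Walk LF starting at row 11, prepending L[row]:
  step 1: row=11, L[11]='$', prepend. Next row=LF[11]=0
  step 2: row=0, L[0]='C', prepend. Next row=LF[0]=8
  step 3: row=8, L[8]='C', prepend. Next row=LF[8]=10
  step 4: row=10, L[10]='a', prepend. Next row=LF[10]=15
  step 5: row=15, L[15]='c', prepend. Next row=LF[15]=21
  step 6: row=21, L[21]='A', prepend. Next row=LF[21]=4
  step 7: row=4, L[4]='a', prepend. Next row=LF[4]=14
  step 8: row=14, L[14]='A', prepend. Next row=LF[14]=3
  step 9: row=3, L[3]='a', prepend. Next row=LF[3]=13
  step 10: row=13, L[13]='A', prepend. Next row=LF[13]=2
  step 11: row=2, L[2]='B', prepend. Next row=LF[2]=5
  step 12: row=5, L[5]='A', prepend. Next row=LF[5]=1
  step 13: row=1, L[1]='C', prepend. Next row=LF[1]=9
  step 14: row=9, L[9]='c', prepend. Next row=LF[9]=20
  step 15: row=20, L[20]='b', prepend. Next row=LF[20]=19
  step 16: row=19, L[19]='a', prepend. Next row=LF[19]=16
  step 17: row=16, L[16]='B', prepend. Next row=LF[16]=7
  step 18: row=7, L[7]='B', prepend. Next row=LF[7]=6
  step 19: row=6, L[6]='b', prepend. Next row=LF[6]=17
  step 20: row=17, L[17]='b', prepend. Next row=LF[17]=18
  step 21: row=18, L[18]='C', prepend. Next row=LF[18]=12
  step 22: row=12, L[12]='C', prepend. Next row=LF[12]=11
Reversed output: CCbbBBabcCABAaAaAcaCC$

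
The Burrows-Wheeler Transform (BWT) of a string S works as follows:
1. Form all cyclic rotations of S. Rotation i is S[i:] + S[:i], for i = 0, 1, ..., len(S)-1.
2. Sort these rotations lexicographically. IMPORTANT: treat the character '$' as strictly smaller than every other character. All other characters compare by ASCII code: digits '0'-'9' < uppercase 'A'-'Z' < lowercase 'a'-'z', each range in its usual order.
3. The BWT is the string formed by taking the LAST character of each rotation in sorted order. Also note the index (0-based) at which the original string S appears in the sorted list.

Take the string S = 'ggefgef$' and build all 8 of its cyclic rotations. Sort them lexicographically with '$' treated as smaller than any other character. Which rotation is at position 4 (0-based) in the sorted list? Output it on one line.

All 8 rotations (rotation i = S[i:]+S[:i]):
  rot[0] = ggefgef$
  rot[1] = gefgef$g
  rot[2] = efgef$gg
  rot[3] = fgef$gge
  rot[4] = gef$ggef
  rot[5] = ef$ggefg
  rot[6] = f$ggefge
  rot[7] = $ggefgef
Sorted (with $ < everything):
  sorted[0] = $ggefgef
  sorted[1] = ef$ggefg
  sorted[2] = efgef$gg
  sorted[3] = f$ggefge
  sorted[4] = fgef$gge
  sorted[5] = gef$ggef
  sorted[6] = gefgef$g
  sorted[7] = ggefgef$
sorted[4] = fgef$gge

Answer: fgef$gge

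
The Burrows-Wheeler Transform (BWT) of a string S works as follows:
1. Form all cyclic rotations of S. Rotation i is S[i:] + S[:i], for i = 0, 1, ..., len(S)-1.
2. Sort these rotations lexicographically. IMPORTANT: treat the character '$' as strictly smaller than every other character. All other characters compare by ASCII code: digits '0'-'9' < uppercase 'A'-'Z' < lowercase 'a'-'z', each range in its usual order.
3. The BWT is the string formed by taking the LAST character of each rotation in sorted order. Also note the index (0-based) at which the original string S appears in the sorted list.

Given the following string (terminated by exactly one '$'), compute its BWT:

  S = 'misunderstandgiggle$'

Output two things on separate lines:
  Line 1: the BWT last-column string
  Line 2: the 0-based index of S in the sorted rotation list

All 20 rotations (rotation i = S[i:]+S[:i]):
  rot[0] = misunderstandgiggle$
  rot[1] = isunderstandgiggle$m
  rot[2] = sunderstandgiggle$mi
  rot[3] = understandgiggle$mis
  rot[4] = nderstandgiggle$misu
  rot[5] = derstandgiggle$misun
  rot[6] = erstandgiggle$misund
  rot[7] = rstandgiggle$misunde
  rot[8] = standgiggle$misunder
  rot[9] = tandgiggle$misunders
  rot[10] = andgiggle$misunderst
  rot[11] = ndgiggle$misundersta
  rot[12] = dgiggle$misunderstan
  rot[13] = giggle$misunderstand
  rot[14] = iggle$misunderstandg
  rot[15] = ggle$misunderstandgi
  rot[16] = gle$misunderstandgig
  rot[17] = le$misunderstandgigg
  rot[18] = e$misunderstandgiggl
  rot[19] = $misunderstandgiggle
Sorted (with $ < everything):
  sorted[0] = $misunderstandgiggle  (last char: 'e')
  sorted[1] = andgiggle$misunderst  (last char: 't')
  sorted[2] = derstandgiggle$misun  (last char: 'n')
  sorted[3] = dgiggle$misunderstan  (last char: 'n')
  sorted[4] = e$misunderstandgiggl  (last char: 'l')
  sorted[5] = erstandgiggle$misund  (last char: 'd')
  sorted[6] = ggle$misunderstandgi  (last char: 'i')
  sorted[7] = giggle$misunderstand  (last char: 'd')
  sorted[8] = gle$misunderstandgig  (last char: 'g')
  sorted[9] = iggle$misunderstandg  (last char: 'g')
  sorted[10] = isunderstandgiggle$m  (last char: 'm')
  sorted[11] = le$misunderstandgigg  (last char: 'g')
  sorted[12] = misunderstandgiggle$  (last char: '$')
  sorted[13] = nderstandgiggle$misu  (last char: 'u')
  sorted[14] = ndgiggle$misundersta  (last char: 'a')
  sorted[15] = rstandgiggle$misunde  (last char: 'e')
  sorted[16] = standgiggle$misunder  (last char: 'r')
  sorted[17] = sunderstandgiggle$mi  (last char: 'i')
  sorted[18] = tandgiggle$misunders  (last char: 's')
  sorted[19] = understandgiggle$mis  (last char: 's')
Last column: etnnldidggmg$uaeriss
Original string S is at sorted index 12

Answer: etnnldidggmg$uaeriss
12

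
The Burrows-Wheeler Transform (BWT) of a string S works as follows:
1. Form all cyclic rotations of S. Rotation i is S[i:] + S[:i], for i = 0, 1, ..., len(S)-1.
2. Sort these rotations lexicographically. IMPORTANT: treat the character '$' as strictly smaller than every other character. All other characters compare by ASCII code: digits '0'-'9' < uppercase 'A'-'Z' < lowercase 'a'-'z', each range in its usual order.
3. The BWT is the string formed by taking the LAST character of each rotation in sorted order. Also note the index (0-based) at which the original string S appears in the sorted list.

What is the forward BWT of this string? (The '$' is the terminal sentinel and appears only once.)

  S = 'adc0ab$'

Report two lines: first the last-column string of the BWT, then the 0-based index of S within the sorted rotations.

Answer: bc0$ada
3

Derivation:
All 7 rotations (rotation i = S[i:]+S[:i]):
  rot[0] = adc0ab$
  rot[1] = dc0ab$a
  rot[2] = c0ab$ad
  rot[3] = 0ab$adc
  rot[4] = ab$adc0
  rot[5] = b$adc0a
  rot[6] = $adc0ab
Sorted (with $ < everything):
  sorted[0] = $adc0ab  (last char: 'b')
  sorted[1] = 0ab$adc  (last char: 'c')
  sorted[2] = ab$adc0  (last char: '0')
  sorted[3] = adc0ab$  (last char: '$')
  sorted[4] = b$adc0a  (last char: 'a')
  sorted[5] = c0ab$ad  (last char: 'd')
  sorted[6] = dc0ab$a  (last char: 'a')
Last column: bc0$ada
Original string S is at sorted index 3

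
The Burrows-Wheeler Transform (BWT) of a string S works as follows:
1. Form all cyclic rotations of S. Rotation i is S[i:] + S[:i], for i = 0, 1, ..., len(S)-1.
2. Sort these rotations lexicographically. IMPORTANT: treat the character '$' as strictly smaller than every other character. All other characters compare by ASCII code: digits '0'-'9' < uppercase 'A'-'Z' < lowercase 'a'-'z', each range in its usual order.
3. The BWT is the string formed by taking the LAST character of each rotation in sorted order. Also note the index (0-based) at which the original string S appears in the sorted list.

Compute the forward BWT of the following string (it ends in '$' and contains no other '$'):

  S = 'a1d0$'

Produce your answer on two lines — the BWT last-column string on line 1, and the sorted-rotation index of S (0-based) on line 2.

All 5 rotations (rotation i = S[i:]+S[:i]):
  rot[0] = a1d0$
  rot[1] = 1d0$a
  rot[2] = d0$a1
  rot[3] = 0$a1d
  rot[4] = $a1d0
Sorted (with $ < everything):
  sorted[0] = $a1d0  (last char: '0')
  sorted[1] = 0$a1d  (last char: 'd')
  sorted[2] = 1d0$a  (last char: 'a')
  sorted[3] = a1d0$  (last char: '$')
  sorted[4] = d0$a1  (last char: '1')
Last column: 0da$1
Original string S is at sorted index 3

Answer: 0da$1
3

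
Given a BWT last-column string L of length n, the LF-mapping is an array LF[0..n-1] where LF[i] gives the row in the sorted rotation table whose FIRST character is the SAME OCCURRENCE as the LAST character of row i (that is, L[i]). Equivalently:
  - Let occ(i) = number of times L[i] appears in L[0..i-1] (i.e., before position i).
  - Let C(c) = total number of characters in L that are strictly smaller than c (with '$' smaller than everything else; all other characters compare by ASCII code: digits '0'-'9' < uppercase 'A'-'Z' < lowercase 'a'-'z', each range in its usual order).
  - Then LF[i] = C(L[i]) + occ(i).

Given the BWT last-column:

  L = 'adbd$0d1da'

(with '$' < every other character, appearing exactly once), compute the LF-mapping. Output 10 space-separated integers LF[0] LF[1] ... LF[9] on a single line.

Char counts: '$':1, '0':1, '1':1, 'a':2, 'b':1, 'd':4
C (first-col start): C('$')=0, C('0')=1, C('1')=2, C('a')=3, C('b')=5, C('d')=6
L[0]='a': occ=0, LF[0]=C('a')+0=3+0=3
L[1]='d': occ=0, LF[1]=C('d')+0=6+0=6
L[2]='b': occ=0, LF[2]=C('b')+0=5+0=5
L[3]='d': occ=1, LF[3]=C('d')+1=6+1=7
L[4]='$': occ=0, LF[4]=C('$')+0=0+0=0
L[5]='0': occ=0, LF[5]=C('0')+0=1+0=1
L[6]='d': occ=2, LF[6]=C('d')+2=6+2=8
L[7]='1': occ=0, LF[7]=C('1')+0=2+0=2
L[8]='d': occ=3, LF[8]=C('d')+3=6+3=9
L[9]='a': occ=1, LF[9]=C('a')+1=3+1=4

Answer: 3 6 5 7 0 1 8 2 9 4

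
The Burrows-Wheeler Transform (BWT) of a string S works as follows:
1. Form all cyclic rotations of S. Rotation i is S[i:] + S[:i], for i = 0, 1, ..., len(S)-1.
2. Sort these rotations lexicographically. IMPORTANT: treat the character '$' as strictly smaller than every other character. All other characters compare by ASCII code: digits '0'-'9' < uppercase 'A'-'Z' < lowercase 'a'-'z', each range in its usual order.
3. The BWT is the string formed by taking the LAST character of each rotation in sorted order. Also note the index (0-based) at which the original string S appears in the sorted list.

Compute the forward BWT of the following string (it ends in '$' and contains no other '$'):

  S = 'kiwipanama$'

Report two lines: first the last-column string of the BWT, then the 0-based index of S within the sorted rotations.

Answer: amnpwk$aaii
6

Derivation:
All 11 rotations (rotation i = S[i:]+S[:i]):
  rot[0] = kiwipanama$
  rot[1] = iwipanama$k
  rot[2] = wipanama$ki
  rot[3] = ipanama$kiw
  rot[4] = panama$kiwi
  rot[5] = anama$kiwip
  rot[6] = nama$kiwipa
  rot[7] = ama$kiwipan
  rot[8] = ma$kiwipana
  rot[9] = a$kiwipanam
  rot[10] = $kiwipanama
Sorted (with $ < everything):
  sorted[0] = $kiwipanama  (last char: 'a')
  sorted[1] = a$kiwipanam  (last char: 'm')
  sorted[2] = ama$kiwipan  (last char: 'n')
  sorted[3] = anama$kiwip  (last char: 'p')
  sorted[4] = ipanama$kiw  (last char: 'w')
  sorted[5] = iwipanama$k  (last char: 'k')
  sorted[6] = kiwipanama$  (last char: '$')
  sorted[7] = ma$kiwipana  (last char: 'a')
  sorted[8] = nama$kiwipa  (last char: 'a')
  sorted[9] = panama$kiwi  (last char: 'i')
  sorted[10] = wipanama$ki  (last char: 'i')
Last column: amnpwk$aaii
Original string S is at sorted index 6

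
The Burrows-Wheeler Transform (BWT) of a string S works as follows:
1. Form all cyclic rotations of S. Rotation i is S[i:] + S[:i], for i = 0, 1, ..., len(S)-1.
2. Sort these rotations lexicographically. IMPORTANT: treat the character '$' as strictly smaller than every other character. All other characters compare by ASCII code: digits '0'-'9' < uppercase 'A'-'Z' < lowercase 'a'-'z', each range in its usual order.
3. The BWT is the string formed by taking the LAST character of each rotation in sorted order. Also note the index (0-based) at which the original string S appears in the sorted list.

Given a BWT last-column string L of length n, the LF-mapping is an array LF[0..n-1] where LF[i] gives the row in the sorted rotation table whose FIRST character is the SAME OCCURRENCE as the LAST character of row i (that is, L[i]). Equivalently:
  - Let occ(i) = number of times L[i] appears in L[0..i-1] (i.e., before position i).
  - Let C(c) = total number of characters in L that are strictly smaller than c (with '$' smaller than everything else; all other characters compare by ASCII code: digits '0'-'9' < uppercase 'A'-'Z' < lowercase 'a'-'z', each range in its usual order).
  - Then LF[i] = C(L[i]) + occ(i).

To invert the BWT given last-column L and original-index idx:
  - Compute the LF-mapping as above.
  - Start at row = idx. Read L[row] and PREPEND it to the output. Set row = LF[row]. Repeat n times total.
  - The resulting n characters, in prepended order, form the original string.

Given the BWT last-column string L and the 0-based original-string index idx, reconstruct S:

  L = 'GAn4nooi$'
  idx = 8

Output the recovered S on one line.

Answer: onionA4G$

Derivation:
LF mapping: 3 2 5 1 6 7 8 4 0
Walk LF starting at row 8, prepending L[row]:
  step 1: row=8, L[8]='$', prepend. Next row=LF[8]=0
  step 2: row=0, L[0]='G', prepend. Next row=LF[0]=3
  step 3: row=3, L[3]='4', prepend. Next row=LF[3]=1
  step 4: row=1, L[1]='A', prepend. Next row=LF[1]=2
  step 5: row=2, L[2]='n', prepend. Next row=LF[2]=5
  step 6: row=5, L[5]='o', prepend. Next row=LF[5]=7
  step 7: row=7, L[7]='i', prepend. Next row=LF[7]=4
  step 8: row=4, L[4]='n', prepend. Next row=LF[4]=6
  step 9: row=6, L[6]='o', prepend. Next row=LF[6]=8
Reversed output: onionA4G$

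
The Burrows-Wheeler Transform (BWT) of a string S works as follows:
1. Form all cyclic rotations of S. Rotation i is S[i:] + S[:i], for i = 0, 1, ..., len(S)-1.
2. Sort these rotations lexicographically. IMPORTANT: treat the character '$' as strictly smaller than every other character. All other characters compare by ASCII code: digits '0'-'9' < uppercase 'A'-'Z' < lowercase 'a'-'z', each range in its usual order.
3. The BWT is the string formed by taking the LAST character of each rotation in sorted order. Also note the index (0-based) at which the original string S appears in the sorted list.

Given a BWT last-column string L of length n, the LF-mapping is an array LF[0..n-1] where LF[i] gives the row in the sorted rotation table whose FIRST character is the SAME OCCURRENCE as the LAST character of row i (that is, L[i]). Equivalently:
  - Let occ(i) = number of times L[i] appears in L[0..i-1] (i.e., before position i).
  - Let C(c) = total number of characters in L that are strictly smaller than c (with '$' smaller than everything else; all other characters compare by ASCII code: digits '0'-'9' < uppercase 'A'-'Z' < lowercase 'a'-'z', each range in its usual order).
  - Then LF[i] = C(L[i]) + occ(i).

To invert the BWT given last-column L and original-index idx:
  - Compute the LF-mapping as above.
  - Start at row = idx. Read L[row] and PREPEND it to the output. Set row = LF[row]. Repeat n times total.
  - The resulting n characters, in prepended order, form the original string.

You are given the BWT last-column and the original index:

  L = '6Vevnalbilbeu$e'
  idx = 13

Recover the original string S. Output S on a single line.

LF mapping: 1 2 6 14 12 3 10 4 9 11 5 7 13 0 8
Walk LF starting at row 13, prepending L[row]:
  step 1: row=13, L[13]='$', prepend. Next row=LF[13]=0
  step 2: row=0, L[0]='6', prepend. Next row=LF[0]=1
  step 3: row=1, L[1]='V', prepend. Next row=LF[1]=2
  step 4: row=2, L[2]='e', prepend. Next row=LF[2]=6
  step 5: row=6, L[6]='l', prepend. Next row=LF[6]=10
  step 6: row=10, L[10]='b', prepend. Next row=LF[10]=5
  step 7: row=5, L[5]='a', prepend. Next row=LF[5]=3
  step 8: row=3, L[3]='v', prepend. Next row=LF[3]=14
  step 9: row=14, L[14]='e', prepend. Next row=LF[14]=8
  step 10: row=8, L[8]='i', prepend. Next row=LF[8]=9
  step 11: row=9, L[9]='l', prepend. Next row=LF[9]=11
  step 12: row=11, L[11]='e', prepend. Next row=LF[11]=7
  step 13: row=7, L[7]='b', prepend. Next row=LF[7]=4
  step 14: row=4, L[4]='n', prepend. Next row=LF[4]=12
  step 15: row=12, L[12]='u', prepend. Next row=LF[12]=13
Reversed output: unbelievableV6$

Answer: unbelievableV6$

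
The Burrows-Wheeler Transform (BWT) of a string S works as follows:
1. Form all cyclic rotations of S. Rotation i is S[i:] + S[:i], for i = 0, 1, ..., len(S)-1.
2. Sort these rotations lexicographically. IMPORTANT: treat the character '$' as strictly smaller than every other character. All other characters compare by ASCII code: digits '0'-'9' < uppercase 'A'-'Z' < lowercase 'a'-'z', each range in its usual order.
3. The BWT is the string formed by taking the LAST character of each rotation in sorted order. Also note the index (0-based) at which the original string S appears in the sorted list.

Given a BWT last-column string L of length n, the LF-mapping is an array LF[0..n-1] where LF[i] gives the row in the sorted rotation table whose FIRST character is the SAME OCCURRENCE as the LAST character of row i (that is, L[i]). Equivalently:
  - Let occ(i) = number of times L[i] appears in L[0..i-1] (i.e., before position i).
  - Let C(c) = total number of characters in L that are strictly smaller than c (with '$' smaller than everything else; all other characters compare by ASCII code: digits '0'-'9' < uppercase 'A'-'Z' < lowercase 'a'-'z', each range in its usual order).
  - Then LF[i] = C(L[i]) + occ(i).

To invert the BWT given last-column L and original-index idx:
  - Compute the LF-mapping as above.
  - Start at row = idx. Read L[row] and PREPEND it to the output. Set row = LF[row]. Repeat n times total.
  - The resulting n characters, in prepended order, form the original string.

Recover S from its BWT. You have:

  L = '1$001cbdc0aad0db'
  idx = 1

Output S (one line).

LF mapping: 5 0 1 2 6 11 9 13 12 3 7 8 14 4 15 10
Walk LF starting at row 1, prepending L[row]:
  step 1: row=1, L[1]='$', prepend. Next row=LF[1]=0
  step 2: row=0, L[0]='1', prepend. Next row=LF[0]=5
  step 3: row=5, L[5]='c', prepend. Next row=LF[5]=11
  step 4: row=11, L[11]='a', prepend. Next row=LF[11]=8
  step 5: row=8, L[8]='c', prepend. Next row=LF[8]=12
  step 6: row=12, L[12]='d', prepend. Next row=LF[12]=14
  step 7: row=14, L[14]='d', prepend. Next row=LF[14]=15
  step 8: row=15, L[15]='b', prepend. Next row=LF[15]=10
  step 9: row=10, L[10]='a', prepend. Next row=LF[10]=7
  step 10: row=7, L[7]='d', prepend. Next row=LF[7]=13
  step 11: row=13, L[13]='0', prepend. Next row=LF[13]=4
  step 12: row=4, L[4]='1', prepend. Next row=LF[4]=6
  step 13: row=6, L[6]='b', prepend. Next row=LF[6]=9
  step 14: row=9, L[9]='0', prepend. Next row=LF[9]=3
  step 15: row=3, L[3]='0', prepend. Next row=LF[3]=2
  step 16: row=2, L[2]='0', prepend. Next row=LF[2]=1
Reversed output: 000b10dabddcac1$

Answer: 000b10dabddcac1$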